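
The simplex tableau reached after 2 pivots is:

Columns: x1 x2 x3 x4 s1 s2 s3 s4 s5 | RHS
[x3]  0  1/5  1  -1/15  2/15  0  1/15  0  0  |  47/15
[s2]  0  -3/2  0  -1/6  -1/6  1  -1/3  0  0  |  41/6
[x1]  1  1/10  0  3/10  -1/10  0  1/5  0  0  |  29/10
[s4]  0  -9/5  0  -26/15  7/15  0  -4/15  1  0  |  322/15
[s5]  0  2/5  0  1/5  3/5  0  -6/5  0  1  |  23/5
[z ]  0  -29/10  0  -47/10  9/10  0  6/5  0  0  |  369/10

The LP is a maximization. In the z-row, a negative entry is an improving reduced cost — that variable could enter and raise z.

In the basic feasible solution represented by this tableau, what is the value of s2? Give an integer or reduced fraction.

41/6

s2 is basic (row 2); its value is the RHS of that row: 41/6.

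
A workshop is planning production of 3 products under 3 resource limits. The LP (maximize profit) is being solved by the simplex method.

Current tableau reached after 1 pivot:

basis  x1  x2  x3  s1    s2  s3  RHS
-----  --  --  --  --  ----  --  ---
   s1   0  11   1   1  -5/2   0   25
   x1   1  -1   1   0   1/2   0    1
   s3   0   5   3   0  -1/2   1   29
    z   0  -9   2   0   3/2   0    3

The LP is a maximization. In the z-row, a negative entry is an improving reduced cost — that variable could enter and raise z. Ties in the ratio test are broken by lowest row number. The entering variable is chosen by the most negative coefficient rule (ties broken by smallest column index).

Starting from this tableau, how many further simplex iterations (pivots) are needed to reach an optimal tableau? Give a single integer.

pivot: x2 in, s1 out → z = 258/11
pivot: s2 in, x1 out → z = 30
No improving column remains; optimal.

2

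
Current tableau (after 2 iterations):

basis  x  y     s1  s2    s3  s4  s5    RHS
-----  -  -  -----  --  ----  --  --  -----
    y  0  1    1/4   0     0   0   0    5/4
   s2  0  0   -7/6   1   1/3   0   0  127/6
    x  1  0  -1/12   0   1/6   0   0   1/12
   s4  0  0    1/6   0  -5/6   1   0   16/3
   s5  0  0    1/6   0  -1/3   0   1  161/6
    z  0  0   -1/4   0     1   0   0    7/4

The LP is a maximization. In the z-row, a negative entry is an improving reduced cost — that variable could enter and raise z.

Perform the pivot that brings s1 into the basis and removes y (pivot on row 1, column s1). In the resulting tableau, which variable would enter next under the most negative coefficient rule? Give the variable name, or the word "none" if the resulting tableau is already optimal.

Pivot element 1/4. New z-row = old z-row − (-1/4)·(row 1/(1/4)).
Updated z-row coefficients: x: 0, y: 1, s1: 0, s2: 0, s3: 1, s4: 0, s5: 0.
No coefficient is strictly negative; the tableau after this pivot is optimal.

none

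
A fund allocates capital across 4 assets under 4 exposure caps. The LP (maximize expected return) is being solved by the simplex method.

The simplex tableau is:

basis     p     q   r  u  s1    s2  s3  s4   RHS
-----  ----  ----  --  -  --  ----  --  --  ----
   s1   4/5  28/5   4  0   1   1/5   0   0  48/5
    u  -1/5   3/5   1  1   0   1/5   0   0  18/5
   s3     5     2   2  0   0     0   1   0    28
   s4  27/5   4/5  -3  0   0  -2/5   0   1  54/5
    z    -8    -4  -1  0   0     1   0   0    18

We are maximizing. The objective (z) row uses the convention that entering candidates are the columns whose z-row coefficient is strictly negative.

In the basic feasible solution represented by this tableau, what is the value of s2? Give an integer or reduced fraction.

s2 is nonbasic (not in the basis column), so its value in the current BFS is 0.

0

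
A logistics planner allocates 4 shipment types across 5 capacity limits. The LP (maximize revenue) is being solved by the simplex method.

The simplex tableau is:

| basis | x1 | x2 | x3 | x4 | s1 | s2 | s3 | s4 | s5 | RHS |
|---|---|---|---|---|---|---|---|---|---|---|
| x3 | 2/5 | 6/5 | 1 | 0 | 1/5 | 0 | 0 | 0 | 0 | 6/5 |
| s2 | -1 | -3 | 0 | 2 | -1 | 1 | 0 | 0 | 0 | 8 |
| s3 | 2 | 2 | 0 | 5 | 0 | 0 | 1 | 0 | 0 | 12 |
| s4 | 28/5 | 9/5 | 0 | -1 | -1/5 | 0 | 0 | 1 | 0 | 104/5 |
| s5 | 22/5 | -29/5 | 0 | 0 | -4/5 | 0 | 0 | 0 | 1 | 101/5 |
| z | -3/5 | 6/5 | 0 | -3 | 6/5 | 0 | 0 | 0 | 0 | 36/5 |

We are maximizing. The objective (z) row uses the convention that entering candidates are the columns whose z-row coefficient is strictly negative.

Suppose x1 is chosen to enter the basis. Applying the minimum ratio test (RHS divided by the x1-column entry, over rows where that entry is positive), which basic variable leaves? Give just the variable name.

x3

Ratios: row 1 (x3): (6/5)/(2/5) = 3; row 2 (s2): entry -1 ≤ 0, skip; row 3 (s3): 12/2 = 6; row 4 (s4): (104/5)/(28/5) = 26/7; row 5 (s5): (101/5)/(22/5) = 101/22.
Minimum ratio 3 is in the x3 row, so x3 leaves.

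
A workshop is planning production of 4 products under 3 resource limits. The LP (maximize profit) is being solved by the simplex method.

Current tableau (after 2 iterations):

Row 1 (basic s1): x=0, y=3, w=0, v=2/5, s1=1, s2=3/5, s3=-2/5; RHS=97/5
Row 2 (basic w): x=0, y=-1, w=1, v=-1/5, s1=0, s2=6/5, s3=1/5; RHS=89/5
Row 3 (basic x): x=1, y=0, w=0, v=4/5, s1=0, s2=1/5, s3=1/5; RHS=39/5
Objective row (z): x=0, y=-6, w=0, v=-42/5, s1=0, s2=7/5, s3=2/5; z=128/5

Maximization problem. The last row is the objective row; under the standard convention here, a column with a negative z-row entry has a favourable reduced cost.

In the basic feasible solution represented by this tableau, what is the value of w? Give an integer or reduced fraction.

89/5

w is basic (row 2); its value is the RHS of that row: 89/5.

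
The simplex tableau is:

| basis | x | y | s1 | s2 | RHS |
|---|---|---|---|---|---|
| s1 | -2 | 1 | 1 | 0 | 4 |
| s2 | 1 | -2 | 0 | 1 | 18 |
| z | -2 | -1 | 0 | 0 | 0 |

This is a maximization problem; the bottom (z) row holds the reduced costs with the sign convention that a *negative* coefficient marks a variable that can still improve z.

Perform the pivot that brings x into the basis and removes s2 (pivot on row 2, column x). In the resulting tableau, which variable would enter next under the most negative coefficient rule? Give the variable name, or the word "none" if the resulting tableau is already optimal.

y

Pivot element 1. New z-row = old z-row − (-2)·(row 2/1).
Updated z-row coefficients: x: 0, y: -5, s1: 0, s2: 2.
The most negative is -5 in column y, so y would enter next.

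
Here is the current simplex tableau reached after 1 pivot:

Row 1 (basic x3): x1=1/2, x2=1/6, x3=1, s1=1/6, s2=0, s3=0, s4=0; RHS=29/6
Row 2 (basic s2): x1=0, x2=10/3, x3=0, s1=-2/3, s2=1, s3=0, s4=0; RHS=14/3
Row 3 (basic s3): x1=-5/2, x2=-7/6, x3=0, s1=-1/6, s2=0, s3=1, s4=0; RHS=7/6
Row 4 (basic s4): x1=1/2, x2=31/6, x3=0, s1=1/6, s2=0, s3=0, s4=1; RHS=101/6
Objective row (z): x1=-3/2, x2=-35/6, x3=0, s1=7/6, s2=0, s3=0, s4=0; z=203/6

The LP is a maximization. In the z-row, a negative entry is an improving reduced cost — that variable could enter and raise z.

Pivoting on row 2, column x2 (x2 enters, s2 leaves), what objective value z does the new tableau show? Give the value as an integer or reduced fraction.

Minimum ratio for x2: (14/3)/(10/3) = 7/5.
z changes by −(z-row coeff of x2)·ratio = −(-35/6)·(7/5) = 49/6.
New z = 203/6 + (49/6) = 42.

42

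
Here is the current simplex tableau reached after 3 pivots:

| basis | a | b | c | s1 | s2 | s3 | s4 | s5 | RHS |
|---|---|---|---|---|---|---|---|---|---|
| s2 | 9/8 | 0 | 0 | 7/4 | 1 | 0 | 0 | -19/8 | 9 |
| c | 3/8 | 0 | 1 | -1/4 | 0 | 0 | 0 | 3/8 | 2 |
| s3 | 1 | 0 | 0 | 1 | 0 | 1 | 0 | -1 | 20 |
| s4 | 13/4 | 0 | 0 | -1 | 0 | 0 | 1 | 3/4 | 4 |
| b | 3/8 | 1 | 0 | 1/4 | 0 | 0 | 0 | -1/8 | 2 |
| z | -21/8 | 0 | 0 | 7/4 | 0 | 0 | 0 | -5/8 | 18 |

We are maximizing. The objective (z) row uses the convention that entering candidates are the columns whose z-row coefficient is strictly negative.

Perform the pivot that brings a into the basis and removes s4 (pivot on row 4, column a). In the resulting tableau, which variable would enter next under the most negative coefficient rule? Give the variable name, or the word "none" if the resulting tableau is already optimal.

s5

Pivot element 13/4. New z-row = old z-row − (-21/8)·(row 4/(13/4)).
Updated z-row coefficients: a: 0, b: 0, c: 0, s1: 49/52, s2: 0, s3: 0, s4: 21/26, s5: -1/52.
The most negative is -1/52 in column s5, so s5 would enter next.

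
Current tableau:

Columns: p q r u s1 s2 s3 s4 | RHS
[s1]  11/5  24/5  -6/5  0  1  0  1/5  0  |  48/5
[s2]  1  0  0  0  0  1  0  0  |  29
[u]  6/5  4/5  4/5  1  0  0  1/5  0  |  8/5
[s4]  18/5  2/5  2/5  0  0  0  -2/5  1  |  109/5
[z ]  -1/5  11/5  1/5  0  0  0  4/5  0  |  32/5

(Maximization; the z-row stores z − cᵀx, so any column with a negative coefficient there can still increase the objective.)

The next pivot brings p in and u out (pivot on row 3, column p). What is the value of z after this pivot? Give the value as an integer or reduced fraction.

Minimum ratio for p: (8/5)/(6/5) = 4/3.
z changes by −(z-row coeff of p)·ratio = −(-1/5)·(4/3) = 4/15.
New z = 32/5 + (4/15) = 20/3.

20/3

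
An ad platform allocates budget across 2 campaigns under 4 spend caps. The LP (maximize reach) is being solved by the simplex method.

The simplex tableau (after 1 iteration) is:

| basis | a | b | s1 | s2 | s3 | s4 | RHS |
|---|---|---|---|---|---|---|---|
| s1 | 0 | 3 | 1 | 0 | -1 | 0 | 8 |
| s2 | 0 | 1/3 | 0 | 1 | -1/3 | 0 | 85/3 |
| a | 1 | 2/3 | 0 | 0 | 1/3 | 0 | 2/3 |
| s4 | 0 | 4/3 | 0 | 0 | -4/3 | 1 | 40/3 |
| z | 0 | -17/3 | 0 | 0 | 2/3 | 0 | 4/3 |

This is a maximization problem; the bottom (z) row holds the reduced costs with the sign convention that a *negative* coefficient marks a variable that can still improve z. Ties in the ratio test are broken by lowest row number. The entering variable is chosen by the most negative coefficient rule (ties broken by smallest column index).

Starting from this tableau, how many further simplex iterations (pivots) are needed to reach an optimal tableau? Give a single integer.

pivot: b in, a out → z = 7
No improving column remains; optimal.

1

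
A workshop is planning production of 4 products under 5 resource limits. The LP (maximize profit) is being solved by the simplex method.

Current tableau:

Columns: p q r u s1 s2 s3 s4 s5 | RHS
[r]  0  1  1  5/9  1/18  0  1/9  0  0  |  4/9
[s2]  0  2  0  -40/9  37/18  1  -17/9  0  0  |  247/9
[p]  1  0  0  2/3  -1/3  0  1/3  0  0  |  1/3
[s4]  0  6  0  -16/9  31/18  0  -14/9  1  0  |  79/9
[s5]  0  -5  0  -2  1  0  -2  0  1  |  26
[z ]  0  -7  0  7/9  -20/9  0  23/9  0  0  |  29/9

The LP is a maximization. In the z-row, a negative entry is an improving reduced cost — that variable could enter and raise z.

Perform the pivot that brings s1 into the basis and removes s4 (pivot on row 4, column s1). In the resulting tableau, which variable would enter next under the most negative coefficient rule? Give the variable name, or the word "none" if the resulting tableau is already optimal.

u

Pivot element 31/18. New z-row = old z-row − (-20/9)·(row 4/(31/18)).
Updated z-row coefficients: p: 0, q: 23/31, r: 0, u: -47/31, s1: 0, s2: 0, s3: 17/31, s4: 40/31, s5: 0.
The most negative is -47/31 in column u, so u would enter next.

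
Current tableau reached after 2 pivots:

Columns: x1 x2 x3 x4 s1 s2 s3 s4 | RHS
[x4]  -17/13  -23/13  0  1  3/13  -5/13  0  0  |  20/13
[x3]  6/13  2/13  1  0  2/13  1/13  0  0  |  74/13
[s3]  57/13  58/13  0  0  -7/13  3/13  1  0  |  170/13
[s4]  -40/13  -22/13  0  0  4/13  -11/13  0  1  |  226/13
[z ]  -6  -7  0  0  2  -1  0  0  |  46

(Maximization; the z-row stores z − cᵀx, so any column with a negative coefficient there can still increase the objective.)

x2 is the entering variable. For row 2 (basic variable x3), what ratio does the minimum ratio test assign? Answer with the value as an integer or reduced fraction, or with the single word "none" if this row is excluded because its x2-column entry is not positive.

37

Ratio = RHS / (x2 entry) = (74/13) / (2/13) = 37.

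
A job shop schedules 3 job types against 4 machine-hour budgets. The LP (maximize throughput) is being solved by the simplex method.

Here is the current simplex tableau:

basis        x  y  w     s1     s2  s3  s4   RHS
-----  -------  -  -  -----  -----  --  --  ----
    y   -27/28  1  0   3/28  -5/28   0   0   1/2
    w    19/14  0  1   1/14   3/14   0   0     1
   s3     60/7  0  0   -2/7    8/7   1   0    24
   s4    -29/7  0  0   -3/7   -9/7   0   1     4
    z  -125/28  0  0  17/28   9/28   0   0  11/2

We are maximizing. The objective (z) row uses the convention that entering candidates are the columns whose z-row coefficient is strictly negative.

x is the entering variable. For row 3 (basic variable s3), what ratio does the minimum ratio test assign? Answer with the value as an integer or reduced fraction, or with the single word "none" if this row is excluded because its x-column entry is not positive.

14/5

Ratio = RHS / (x entry) = 24 / (60/7) = 14/5.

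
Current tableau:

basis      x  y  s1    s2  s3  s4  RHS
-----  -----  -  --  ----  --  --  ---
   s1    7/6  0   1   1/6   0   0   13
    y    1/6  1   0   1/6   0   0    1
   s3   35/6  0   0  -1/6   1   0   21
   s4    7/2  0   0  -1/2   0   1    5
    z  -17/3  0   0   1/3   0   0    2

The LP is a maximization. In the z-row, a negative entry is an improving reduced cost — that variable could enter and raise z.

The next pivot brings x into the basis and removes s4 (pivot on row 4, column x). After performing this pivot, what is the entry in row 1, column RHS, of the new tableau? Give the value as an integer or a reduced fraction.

Pivot element is row 4, column x: 7/2.
Normalize row 4: new (row 4, RHS) = 5/(7/2) = 10/7.
row 1 ← row 1 − (7/6)·(new row 4): 13 − (7/6)·(10/7) = 34/3.

34/3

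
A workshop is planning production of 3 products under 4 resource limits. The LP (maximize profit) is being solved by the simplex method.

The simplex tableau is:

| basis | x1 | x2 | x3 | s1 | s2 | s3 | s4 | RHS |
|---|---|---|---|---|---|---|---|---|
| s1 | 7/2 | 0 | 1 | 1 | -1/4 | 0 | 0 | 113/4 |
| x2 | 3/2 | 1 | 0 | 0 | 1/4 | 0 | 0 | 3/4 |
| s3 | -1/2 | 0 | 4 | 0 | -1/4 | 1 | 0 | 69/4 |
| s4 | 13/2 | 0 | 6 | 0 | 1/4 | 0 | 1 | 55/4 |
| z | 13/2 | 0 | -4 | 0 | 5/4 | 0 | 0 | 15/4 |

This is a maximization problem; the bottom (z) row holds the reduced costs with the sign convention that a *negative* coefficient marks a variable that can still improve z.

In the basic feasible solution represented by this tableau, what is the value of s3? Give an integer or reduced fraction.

69/4

s3 is basic (row 3); its value is the RHS of that row: 69/4.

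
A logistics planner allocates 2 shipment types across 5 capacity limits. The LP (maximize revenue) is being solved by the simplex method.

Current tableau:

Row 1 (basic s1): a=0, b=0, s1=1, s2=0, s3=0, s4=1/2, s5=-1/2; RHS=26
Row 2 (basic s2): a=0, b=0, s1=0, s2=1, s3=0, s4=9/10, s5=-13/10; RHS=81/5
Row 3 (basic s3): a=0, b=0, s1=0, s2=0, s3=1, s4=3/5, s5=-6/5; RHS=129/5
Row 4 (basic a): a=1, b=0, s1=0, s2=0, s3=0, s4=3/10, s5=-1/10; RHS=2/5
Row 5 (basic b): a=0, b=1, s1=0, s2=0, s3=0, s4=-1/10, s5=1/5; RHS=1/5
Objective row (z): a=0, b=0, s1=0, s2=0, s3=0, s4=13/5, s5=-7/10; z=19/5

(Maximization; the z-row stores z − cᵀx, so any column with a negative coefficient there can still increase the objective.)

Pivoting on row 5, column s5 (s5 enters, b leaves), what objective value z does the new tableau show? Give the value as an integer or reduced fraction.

9/2

Minimum ratio for s5: (1/5)/(1/5) = 1.
z changes by −(z-row coeff of s5)·ratio = −(-7/10)·1 = 7/10.
New z = 19/5 + (7/10) = 9/2.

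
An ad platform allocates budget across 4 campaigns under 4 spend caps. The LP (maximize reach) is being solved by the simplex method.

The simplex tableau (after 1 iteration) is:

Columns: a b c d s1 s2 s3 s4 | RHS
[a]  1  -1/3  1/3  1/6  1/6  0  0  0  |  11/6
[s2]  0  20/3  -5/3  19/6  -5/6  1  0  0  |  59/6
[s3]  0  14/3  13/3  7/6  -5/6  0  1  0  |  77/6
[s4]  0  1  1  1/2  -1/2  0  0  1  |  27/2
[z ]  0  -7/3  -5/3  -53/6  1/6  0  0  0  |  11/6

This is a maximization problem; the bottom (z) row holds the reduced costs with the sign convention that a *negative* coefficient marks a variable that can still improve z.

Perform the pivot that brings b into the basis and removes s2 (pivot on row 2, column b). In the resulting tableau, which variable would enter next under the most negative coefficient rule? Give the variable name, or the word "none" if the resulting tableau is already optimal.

Pivot element 20/3. New z-row = old z-row − (-7/3)·(row 2/(20/3)).
Updated z-row coefficients: a: 0, b: 0, c: -9/4, d: -309/40, s1: -1/8, s2: 7/20, s3: 0, s4: 0.
The most negative is -309/40 in column d, so d would enter next.

d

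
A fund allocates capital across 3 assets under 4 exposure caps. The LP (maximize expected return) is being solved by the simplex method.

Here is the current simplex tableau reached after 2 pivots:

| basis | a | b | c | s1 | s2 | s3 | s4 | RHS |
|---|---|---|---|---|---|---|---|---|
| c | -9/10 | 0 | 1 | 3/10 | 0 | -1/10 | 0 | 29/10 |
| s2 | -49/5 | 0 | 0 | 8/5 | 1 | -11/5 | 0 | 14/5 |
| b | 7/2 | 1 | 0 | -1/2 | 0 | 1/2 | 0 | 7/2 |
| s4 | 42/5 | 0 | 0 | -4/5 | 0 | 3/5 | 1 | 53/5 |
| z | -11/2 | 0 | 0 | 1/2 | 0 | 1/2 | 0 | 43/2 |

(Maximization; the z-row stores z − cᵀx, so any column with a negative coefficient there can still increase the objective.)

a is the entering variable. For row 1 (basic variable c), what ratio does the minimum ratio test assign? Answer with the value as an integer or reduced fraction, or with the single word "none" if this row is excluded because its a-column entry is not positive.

none

The a entry in row 1 is -9/10 ≤ 0, so this row gives no ratio.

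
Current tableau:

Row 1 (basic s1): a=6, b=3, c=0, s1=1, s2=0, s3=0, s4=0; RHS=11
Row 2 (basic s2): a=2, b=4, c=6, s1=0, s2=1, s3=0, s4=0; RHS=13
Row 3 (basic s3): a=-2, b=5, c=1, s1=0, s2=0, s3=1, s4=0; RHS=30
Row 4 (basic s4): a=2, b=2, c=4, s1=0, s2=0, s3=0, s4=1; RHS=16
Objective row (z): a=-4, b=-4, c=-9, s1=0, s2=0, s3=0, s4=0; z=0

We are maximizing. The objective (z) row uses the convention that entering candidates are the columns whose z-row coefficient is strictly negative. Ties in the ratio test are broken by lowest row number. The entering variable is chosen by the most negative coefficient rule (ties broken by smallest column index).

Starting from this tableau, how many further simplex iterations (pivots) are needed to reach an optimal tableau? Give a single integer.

pivot: c in, s2 out → z = 39/2
pivot: a in, s1 out → z = 64/3
No improving column remains; optimal.

2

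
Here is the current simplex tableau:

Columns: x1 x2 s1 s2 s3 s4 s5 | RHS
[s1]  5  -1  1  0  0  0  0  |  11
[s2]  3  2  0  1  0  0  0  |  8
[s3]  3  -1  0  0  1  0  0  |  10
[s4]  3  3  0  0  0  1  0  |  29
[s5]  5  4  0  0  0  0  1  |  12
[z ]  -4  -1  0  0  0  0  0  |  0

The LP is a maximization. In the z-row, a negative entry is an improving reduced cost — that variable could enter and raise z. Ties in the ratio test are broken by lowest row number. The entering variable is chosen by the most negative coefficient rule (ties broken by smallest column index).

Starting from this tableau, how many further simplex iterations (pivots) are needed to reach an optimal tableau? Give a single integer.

2

pivot: x1 in, s1 out → z = 44/5
pivot: x2 in, s5 out → z = 229/25
No improving column remains; optimal.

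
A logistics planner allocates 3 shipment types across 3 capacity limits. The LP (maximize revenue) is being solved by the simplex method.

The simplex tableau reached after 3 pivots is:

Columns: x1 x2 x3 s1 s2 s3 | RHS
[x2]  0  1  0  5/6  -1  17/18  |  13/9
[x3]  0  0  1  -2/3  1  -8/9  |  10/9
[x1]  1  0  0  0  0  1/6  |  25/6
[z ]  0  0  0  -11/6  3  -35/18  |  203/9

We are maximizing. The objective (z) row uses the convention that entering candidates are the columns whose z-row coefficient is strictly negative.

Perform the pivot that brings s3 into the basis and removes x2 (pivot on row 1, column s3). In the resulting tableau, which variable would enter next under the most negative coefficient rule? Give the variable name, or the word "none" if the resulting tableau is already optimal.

Pivot element 17/18. New z-row = old z-row − (-35/18)·(row 1/(17/18)).
Updated z-row coefficients: x1: 0, x2: 35/17, x3: 0, s1: -2/17, s2: 16/17, s3: 0.
The most negative is -2/17 in column s1, so s1 would enter next.

s1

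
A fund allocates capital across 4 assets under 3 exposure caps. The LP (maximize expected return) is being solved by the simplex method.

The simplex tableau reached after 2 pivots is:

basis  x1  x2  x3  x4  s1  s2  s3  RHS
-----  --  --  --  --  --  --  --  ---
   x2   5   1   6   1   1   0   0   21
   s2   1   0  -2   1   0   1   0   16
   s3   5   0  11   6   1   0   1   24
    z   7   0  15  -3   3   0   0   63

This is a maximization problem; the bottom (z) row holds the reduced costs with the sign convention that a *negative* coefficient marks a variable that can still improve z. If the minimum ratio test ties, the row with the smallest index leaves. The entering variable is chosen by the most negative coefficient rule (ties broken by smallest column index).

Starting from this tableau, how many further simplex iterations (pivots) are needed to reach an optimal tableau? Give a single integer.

1

pivot: x4 in, s3 out → z = 75
No improving column remains; optimal.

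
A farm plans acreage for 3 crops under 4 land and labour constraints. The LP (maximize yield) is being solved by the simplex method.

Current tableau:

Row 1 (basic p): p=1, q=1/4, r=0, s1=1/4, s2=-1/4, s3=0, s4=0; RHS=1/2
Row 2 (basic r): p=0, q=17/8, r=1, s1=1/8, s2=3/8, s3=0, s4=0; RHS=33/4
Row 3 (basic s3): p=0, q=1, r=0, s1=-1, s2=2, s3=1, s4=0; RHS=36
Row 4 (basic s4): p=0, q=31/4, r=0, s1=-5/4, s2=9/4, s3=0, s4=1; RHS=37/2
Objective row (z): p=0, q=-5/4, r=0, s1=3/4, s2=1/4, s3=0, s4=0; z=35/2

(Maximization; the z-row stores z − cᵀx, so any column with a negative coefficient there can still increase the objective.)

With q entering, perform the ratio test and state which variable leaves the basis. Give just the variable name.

Ratios: row 1 (p): (1/2)/(1/4) = 2; row 2 (r): (33/4)/(17/8) = 66/17; row 3 (s3): 36/1 = 36; row 4 (s4): (37/2)/(31/4) = 74/31.
Minimum ratio 2 is in the p row, so p leaves.

p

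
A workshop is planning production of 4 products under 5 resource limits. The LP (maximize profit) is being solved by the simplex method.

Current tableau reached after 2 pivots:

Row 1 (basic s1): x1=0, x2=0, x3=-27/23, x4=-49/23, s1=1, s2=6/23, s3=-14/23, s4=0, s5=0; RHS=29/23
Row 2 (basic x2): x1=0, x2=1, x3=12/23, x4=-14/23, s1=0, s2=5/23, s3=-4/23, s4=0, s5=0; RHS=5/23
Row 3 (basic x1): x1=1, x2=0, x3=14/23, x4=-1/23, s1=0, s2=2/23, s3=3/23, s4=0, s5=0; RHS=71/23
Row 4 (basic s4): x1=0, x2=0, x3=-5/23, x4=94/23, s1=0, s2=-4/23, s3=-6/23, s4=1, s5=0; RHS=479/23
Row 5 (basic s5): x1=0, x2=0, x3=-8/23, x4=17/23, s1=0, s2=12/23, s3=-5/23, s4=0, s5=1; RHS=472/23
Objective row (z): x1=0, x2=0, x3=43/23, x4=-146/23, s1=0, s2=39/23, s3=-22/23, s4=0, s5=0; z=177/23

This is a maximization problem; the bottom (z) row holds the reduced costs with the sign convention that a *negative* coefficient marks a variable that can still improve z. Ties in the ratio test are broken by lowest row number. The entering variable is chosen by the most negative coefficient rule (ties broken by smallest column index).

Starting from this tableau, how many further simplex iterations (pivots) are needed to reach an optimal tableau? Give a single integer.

2

pivot: x4 in, s4 out → z = 1882/47
pivot: s3 in, x1 out → z = 226/3
No improving column remains; optimal.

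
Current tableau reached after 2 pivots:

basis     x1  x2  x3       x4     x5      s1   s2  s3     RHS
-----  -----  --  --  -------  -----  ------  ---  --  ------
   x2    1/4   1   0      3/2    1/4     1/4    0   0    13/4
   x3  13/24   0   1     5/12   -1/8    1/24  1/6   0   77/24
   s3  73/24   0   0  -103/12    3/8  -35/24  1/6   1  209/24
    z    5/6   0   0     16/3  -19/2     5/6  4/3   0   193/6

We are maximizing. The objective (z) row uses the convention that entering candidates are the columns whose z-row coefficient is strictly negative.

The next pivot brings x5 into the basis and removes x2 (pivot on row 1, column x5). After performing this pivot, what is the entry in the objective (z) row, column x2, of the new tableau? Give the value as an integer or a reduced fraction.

Pivot element is row 1, column x5: 1/4.
Normalize row 1: new (row 1, x2) = 1/(1/4) = 4.
z-row ← z-row − (-19/2)·(new row 1): 0 − (-19/2)·4 = 38.

38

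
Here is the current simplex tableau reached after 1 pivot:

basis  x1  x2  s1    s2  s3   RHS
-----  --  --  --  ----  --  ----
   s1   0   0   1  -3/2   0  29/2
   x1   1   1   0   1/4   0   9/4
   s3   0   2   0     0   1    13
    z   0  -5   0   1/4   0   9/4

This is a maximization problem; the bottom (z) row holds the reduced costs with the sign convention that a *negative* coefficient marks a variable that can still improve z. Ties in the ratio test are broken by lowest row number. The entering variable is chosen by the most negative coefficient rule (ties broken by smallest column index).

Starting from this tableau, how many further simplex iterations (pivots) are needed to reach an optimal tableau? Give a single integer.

pivot: x2 in, x1 out → z = 27/2
No improving column remains; optimal.

1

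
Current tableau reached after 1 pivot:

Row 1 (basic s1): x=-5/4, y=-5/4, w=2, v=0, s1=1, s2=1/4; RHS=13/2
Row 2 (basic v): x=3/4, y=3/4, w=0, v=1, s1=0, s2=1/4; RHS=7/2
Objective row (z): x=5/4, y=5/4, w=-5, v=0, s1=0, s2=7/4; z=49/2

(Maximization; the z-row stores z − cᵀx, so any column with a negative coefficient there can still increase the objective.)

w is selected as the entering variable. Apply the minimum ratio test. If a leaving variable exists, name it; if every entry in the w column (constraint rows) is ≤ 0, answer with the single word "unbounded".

Ratios: row 1 (s1): (13/2)/2 = 13/4; row 2 (v): entry 0 ≤ 0, skip.
Minimum ratio is in the s1 row, so s1 leaves.

s1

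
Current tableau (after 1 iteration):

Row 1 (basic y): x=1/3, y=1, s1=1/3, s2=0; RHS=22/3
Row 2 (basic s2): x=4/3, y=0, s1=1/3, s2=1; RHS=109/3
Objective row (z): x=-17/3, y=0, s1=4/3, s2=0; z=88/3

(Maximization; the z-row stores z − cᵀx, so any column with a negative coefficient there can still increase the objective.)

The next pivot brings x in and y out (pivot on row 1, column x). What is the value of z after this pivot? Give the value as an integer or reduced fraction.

154

Minimum ratio for x: (22/3)/(1/3) = 22.
z changes by −(z-row coeff of x)·ratio = −(-17/3)·22 = 374/3.
New z = 88/3 + (374/3) = 154.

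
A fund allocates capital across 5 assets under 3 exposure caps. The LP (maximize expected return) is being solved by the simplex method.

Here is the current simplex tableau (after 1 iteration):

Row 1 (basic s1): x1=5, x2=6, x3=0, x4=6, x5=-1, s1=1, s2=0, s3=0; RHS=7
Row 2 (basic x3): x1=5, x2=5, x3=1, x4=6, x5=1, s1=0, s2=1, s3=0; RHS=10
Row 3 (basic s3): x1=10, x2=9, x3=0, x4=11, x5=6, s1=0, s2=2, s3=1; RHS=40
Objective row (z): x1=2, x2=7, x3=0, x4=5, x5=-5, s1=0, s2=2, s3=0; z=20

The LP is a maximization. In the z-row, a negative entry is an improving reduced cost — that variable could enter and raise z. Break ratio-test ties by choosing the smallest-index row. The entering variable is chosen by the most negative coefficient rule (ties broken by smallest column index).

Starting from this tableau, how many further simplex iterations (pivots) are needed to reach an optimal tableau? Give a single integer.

pivot: x5 in, s3 out → z = 160/3
No improving column remains; optimal.

1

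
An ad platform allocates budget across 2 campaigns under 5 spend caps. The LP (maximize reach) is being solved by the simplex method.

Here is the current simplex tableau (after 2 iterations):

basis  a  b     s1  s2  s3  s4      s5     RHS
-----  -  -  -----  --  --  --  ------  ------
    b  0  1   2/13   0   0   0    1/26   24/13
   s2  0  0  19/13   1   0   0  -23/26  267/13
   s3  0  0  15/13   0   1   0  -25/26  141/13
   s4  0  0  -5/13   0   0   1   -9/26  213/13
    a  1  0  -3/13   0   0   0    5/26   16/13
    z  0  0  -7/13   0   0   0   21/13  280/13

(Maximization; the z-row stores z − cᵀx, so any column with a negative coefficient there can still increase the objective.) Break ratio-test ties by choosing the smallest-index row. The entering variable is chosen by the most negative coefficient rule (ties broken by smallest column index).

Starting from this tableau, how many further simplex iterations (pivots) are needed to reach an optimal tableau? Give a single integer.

pivot: s1 in, s3 out → z = 133/5
No improving column remains; optimal.

1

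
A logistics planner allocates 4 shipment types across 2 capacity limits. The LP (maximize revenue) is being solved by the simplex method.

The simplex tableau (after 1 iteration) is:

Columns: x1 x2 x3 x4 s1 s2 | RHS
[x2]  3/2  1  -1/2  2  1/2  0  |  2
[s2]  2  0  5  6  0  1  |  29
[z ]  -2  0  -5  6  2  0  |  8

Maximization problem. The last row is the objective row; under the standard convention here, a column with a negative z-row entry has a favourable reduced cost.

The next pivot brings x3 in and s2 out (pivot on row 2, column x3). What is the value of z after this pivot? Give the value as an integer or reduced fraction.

37

Minimum ratio for x3: 29/5 = 29/5.
z changes by −(z-row coeff of x3)·ratio = −(-5)·(29/5) = 29.
New z = 8 + 29 = 37.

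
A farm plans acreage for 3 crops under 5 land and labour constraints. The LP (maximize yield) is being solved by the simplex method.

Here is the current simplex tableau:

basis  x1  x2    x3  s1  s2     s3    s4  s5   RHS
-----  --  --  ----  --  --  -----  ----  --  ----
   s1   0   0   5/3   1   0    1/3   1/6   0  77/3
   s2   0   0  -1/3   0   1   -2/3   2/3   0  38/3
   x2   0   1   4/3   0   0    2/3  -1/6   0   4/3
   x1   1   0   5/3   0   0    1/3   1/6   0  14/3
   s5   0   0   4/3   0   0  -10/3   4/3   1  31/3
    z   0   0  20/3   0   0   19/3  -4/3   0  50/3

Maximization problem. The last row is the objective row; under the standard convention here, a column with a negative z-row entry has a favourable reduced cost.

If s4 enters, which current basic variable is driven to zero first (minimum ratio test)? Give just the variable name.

Ratios: row 1 (s1): (77/3)/(1/6) = 154; row 2 (s2): (38/3)/(2/3) = 19; row 3 (x2): entry -1/6 ≤ 0, skip; row 4 (x1): (14/3)/(1/6) = 28; row 5 (s5): (31/3)/(4/3) = 31/4.
Minimum ratio 31/4 is in the s5 row, so s5 leaves.

s5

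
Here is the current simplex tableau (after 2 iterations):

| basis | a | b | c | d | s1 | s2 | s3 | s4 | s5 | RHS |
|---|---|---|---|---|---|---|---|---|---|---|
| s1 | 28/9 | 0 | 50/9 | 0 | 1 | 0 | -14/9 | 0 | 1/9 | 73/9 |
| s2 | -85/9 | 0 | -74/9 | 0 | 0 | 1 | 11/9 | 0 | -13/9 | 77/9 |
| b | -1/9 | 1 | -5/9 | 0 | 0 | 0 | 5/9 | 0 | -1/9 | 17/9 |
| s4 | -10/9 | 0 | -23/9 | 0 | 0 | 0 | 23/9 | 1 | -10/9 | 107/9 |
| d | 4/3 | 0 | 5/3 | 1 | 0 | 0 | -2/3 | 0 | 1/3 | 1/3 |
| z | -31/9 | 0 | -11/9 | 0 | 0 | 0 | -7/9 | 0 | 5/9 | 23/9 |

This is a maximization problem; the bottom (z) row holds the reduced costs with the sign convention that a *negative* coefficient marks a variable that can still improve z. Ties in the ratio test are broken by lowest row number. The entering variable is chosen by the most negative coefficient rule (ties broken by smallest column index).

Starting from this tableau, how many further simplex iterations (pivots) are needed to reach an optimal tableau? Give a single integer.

2

pivot: a in, d out → z = 41/12
pivot: s3 in, b out → z = 13
No improving column remains; optimal.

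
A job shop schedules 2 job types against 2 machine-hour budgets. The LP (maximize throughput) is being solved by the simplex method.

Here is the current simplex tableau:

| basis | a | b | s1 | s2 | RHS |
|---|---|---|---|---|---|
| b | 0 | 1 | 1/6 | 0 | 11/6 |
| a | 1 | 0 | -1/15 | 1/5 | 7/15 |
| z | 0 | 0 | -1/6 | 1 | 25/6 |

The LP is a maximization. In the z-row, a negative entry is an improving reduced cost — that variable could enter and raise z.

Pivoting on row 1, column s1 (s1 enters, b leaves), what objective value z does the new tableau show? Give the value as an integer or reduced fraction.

6

Minimum ratio for s1: (11/6)/(1/6) = 11.
z changes by −(z-row coeff of s1)·ratio = −(-1/6)·11 = 11/6.
New z = 25/6 + (11/6) = 6.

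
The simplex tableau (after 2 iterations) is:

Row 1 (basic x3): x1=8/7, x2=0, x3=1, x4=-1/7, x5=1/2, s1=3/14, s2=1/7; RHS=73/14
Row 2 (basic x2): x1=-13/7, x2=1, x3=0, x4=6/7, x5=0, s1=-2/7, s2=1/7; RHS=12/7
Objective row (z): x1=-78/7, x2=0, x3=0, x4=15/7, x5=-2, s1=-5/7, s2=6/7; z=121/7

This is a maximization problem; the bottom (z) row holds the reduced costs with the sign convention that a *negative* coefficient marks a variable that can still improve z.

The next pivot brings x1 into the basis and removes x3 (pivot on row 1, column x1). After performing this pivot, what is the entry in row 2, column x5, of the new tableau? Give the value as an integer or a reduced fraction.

13/16

Pivot element is row 1, column x1: 8/7.
Normalize row 1: new (row 1, x5) = (1/2)/(8/7) = 7/16.
row 2 ← row 2 − (-13/7)·(new row 1): 0 − (-13/7)·(7/16) = 13/16.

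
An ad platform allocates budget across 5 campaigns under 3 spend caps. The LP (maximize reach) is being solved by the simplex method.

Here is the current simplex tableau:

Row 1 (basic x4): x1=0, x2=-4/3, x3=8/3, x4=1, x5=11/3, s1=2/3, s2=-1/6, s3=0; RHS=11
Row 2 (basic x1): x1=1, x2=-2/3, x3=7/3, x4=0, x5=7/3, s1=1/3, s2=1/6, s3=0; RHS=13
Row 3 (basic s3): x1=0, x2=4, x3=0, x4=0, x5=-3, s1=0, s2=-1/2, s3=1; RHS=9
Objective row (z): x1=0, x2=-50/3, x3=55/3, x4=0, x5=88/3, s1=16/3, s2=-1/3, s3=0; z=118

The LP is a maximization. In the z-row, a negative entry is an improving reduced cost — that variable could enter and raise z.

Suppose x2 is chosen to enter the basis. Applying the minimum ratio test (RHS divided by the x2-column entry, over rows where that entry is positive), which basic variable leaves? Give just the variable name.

Ratios: row 1 (x4): entry -4/3 ≤ 0, skip; row 2 (x1): entry -2/3 ≤ 0, skip; row 3 (s3): 9/4 = 9/4.
Minimum ratio 9/4 is in the s3 row, so s3 leaves.

s3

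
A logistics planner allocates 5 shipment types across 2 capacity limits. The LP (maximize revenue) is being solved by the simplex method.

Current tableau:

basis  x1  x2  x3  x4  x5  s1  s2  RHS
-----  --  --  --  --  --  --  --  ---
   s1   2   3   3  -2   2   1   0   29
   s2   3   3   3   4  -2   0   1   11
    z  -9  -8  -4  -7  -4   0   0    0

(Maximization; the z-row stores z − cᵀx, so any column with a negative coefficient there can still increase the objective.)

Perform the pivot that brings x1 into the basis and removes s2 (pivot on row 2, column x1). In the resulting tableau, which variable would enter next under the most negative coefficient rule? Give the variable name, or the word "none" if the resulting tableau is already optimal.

Pivot element 3. New z-row = old z-row − (-9)·(row 2/3).
Updated z-row coefficients: x1: 0, x2: 1, x3: 5, x4: 5, x5: -10, s1: 0, s2: 3.
The most negative is -10 in column x5, so x5 would enter next.

x5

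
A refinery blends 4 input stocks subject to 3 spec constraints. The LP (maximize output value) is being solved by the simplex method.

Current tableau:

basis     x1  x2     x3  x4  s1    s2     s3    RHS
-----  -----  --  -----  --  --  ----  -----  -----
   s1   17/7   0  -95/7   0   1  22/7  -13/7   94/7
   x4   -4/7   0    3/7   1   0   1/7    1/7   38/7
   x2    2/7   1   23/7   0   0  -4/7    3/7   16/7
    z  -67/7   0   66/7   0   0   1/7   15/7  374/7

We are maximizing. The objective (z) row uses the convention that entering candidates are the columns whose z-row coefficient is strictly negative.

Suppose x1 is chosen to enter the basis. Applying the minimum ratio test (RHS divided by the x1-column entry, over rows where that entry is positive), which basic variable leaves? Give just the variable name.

s1

Ratios: row 1 (s1): (94/7)/(17/7) = 94/17; row 2 (x4): entry -4/7 ≤ 0, skip; row 3 (x2): (16/7)/(2/7) = 8.
Minimum ratio 94/17 is in the s1 row, so s1 leaves.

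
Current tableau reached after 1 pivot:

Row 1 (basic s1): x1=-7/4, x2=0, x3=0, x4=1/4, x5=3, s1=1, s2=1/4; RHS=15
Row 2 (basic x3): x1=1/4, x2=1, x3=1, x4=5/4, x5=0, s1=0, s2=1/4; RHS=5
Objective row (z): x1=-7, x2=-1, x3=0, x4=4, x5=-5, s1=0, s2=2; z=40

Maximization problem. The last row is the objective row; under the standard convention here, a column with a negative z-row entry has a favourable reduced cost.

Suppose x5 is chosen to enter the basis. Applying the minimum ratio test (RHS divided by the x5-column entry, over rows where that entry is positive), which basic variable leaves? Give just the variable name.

s1

Ratios: row 1 (s1): 15/3 = 5; row 2 (x3): entry 0 ≤ 0, skip.
Minimum ratio 5 is in the s1 row, so s1 leaves.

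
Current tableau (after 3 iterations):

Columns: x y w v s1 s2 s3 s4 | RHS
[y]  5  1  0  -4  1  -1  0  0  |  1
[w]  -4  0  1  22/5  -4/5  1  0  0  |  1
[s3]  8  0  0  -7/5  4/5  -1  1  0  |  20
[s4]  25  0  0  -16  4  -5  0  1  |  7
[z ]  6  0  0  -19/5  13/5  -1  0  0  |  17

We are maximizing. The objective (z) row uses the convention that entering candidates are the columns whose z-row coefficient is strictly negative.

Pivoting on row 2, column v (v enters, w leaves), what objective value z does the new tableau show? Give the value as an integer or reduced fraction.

393/22

Minimum ratio for v: 1/(22/5) = 5/22.
z changes by −(z-row coeff of v)·ratio = −(-19/5)·(5/22) = 19/22.
New z = 17 + (19/22) = 393/22.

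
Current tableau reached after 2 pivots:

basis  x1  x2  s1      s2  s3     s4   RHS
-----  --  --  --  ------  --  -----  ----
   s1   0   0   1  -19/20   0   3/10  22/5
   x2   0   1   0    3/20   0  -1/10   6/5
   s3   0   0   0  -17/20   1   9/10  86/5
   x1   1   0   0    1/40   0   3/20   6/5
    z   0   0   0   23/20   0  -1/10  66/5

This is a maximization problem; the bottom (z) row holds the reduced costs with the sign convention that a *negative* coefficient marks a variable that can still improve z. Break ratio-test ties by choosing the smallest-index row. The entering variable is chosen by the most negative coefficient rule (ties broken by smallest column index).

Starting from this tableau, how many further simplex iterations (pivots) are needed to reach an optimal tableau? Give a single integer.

pivot: s4 in, x1 out → z = 14
No improving column remains; optimal.

1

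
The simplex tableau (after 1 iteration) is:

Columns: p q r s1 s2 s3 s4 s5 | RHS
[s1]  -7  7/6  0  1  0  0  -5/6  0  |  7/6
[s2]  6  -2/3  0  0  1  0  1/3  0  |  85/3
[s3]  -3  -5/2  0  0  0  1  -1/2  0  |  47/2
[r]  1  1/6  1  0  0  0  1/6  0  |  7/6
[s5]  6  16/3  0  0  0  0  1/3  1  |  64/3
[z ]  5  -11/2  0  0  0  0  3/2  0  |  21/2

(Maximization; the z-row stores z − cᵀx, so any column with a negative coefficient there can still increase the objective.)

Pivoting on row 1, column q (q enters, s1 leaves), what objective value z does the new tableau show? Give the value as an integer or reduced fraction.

Minimum ratio for q: (7/6)/(7/6) = 1.
z changes by −(z-row coeff of q)·ratio = −(-11/2)·1 = 11/2.
New z = 21/2 + (11/2) = 16.

16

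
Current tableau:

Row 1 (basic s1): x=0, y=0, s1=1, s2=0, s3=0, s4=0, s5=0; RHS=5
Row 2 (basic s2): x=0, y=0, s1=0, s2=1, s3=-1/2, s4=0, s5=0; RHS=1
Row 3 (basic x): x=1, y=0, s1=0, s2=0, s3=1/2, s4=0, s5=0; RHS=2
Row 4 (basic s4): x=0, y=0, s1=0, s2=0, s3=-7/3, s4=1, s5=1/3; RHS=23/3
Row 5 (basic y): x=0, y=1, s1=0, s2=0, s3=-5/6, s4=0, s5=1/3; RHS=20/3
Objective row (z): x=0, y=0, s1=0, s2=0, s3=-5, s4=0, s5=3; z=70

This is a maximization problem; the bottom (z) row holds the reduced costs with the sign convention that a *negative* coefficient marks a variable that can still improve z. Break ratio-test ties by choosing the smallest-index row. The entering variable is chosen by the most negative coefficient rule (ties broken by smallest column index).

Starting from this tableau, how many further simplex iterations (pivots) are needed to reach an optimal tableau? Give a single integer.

pivot: s3 in, x out → z = 90
No improving column remains; optimal.

1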